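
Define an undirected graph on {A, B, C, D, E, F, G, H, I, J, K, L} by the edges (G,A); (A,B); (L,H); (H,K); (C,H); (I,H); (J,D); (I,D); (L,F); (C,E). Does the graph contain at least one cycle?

The graph has 12 vertices, 10 edges, and 2 connected components.
A forest on 12 vertices with 2 components has exactly 10 edges, which matches — so no cycle.

No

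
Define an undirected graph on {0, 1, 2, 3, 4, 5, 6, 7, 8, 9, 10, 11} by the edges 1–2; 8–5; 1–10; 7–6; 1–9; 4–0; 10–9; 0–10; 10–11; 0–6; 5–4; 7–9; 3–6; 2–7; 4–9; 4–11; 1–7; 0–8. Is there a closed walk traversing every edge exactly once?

No

Degrees: 0:4, 1:4, 2:2, 3:1, 4:4, 5:2, 6:3, 7:4, 8:2, 9:4, 10:4, 11:2
Vertices with odd degree: 3, 6. An Eulerian circuit requires all degrees even.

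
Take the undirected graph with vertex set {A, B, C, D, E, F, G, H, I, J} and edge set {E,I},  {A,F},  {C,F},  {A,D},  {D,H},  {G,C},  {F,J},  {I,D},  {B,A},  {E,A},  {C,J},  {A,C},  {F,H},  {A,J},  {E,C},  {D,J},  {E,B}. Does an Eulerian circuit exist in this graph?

No

Degrees: A:6, B:2, C:5, D:4, E:4, F:4, G:1, H:2, I:2, J:4
Vertices with odd degree: C, G. An Eulerian circuit requires all degrees even.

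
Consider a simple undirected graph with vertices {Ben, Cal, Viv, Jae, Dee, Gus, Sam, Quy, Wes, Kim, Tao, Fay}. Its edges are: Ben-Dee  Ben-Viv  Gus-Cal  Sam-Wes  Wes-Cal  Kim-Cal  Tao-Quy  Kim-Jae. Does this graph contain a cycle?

The graph has 12 vertices, 8 edges, and 4 connected components.
A forest on 12 vertices with 4 components has exactly 8 edges, which matches — so no cycle.

No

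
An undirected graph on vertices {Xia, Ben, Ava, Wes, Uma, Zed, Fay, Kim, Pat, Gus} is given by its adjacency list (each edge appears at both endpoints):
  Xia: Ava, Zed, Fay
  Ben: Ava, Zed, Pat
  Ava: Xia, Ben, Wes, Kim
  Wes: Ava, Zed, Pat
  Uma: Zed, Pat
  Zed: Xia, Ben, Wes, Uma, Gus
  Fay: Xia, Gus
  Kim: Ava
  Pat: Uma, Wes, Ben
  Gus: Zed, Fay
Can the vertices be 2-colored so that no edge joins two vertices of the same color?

Yes

Partition the vertices as {Ava, Zed, Fay, Pat} vs {Xia, Ben, Wes, Uma, Kim, Gus}. Each listed edge has one endpoint in each part, so the graph is bipartite.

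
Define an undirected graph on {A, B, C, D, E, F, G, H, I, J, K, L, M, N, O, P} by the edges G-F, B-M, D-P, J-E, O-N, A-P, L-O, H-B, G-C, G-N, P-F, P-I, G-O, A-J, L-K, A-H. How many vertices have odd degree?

Degrees: A:3, B:2, C:1, D:1, E:1, F:2, G:4, H:2, I:1, J:2, K:1, L:2, M:1, N:2, O:3, P:4
Odd-degree vertices: A, C, D, E, I, K, M, O.

8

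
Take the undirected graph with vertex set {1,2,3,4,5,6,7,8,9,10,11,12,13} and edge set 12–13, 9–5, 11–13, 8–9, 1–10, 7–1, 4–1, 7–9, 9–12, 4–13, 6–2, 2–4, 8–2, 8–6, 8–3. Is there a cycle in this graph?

|V| = 13, |E| = 15, number of components = 1.
One cycle is 1-4-13-12-9-7-1.

Yes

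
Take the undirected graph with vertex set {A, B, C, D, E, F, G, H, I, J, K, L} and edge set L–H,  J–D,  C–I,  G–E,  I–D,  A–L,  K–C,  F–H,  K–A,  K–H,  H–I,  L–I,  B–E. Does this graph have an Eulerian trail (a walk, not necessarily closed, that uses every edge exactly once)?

Degrees: A:2, B:1, C:2, D:2, E:2, F:1, G:1, H:4, I:4, J:1, K:3, L:3
Odd-degree vertices: B, F, G, J, K, L (6 total).
With 6 odd-degree vertices (more than two), no single trail can use every edge.

No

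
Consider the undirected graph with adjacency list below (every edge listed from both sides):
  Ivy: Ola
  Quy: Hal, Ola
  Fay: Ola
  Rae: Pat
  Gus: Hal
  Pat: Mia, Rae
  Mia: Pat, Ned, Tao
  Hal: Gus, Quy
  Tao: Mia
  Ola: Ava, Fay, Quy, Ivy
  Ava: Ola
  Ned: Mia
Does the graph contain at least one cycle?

No

|V| = 12, |E| = 10, number of components = 2.
Since 10 = 12 - 2, the graph is a forest and contains no cycle.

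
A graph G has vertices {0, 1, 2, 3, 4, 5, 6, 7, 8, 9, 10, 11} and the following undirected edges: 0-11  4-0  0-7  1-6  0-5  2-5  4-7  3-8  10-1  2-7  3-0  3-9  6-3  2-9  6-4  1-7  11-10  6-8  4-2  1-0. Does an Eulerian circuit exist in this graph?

Yes

Degrees: 0:6, 1:4, 2:4, 3:4, 4:4, 5:2, 6:4, 7:4, 8:2, 9:2, 10:2, 11:2
All degrees are even and the non-isolated vertices are connected — an Eulerian circuit exists.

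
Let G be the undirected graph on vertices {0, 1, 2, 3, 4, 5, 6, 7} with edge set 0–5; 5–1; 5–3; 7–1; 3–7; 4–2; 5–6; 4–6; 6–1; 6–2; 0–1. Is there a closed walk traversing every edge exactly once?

Degrees: 0:2, 1:4, 2:2, 3:2, 4:2, 5:4, 6:4, 7:2
All degrees are even and the non-isolated vertices are connected — an Eulerian circuit exists.

Yes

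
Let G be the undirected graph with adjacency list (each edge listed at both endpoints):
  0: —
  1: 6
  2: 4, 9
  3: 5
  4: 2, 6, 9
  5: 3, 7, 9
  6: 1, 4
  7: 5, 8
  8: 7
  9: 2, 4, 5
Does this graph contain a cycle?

Yes

|V| = 10, |E| = 9, number of components = 2.
One cycle is 4-9-2-4.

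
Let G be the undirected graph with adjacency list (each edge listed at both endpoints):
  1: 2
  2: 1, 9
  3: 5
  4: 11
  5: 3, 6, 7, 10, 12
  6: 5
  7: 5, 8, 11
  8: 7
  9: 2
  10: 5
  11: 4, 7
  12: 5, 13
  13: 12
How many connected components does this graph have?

Component: {1, 2, 9}
Component: {3, 4, 5, 6, 7, 8, 10, 11, 12, 13}

2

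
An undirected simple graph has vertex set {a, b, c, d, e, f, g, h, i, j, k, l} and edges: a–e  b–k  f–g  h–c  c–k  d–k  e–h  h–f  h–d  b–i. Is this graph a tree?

The graph has 12 vertices and 10 edges.
It splits into 3 components, so it cannot be a tree.

No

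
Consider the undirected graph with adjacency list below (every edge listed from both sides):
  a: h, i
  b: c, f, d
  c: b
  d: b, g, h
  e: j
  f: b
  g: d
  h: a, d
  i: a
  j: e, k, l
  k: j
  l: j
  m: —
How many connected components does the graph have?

3

Component: {m}
Component: {e, j, k, l}
Component: {a, b, c, d, f, g, h, i}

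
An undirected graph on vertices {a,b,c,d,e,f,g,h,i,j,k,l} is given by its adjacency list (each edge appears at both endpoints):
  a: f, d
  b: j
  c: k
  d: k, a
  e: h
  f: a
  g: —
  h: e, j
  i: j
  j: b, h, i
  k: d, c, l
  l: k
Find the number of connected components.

3

Component: {g}
Component: {b, e, h, i, j}
Component: {a, c, d, f, k, l}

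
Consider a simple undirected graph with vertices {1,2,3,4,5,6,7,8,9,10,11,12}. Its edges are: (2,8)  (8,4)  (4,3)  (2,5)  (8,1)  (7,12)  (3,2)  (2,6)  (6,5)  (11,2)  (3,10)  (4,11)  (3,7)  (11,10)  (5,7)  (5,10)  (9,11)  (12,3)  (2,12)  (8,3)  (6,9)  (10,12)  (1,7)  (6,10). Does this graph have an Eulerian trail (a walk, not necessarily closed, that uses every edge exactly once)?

Yes

Degrees: 1:2, 2:6, 3:6, 4:3, 5:4, 6:4, 7:4, 8:4, 9:2, 10:5, 11:4, 12:4
Odd-degree vertices: 4, 10 (2 total).
With 2 odd-degree vertices and all edges in one connected piece, an Eulerian trail exists (from 4 to 10).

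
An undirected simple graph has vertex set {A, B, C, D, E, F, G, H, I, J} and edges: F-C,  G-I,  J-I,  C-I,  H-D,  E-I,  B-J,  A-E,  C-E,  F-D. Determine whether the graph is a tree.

No

The graph has 10 vertices and 10 edges.
A tree on 10 vertices has exactly 9 edges; this graph has 10, so it contains a cycle and is not a tree.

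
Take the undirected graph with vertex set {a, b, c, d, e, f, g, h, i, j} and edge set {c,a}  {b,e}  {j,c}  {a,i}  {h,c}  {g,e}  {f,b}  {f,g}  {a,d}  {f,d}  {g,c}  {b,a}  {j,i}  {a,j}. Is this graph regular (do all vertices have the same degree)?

No

Degrees: a:5, b:3, c:4, d:2, e:2, f:3, g:3, h:1, i:2, j:3
Degrees are not all equal (e.g. deg(h)=1 but deg(a)=5); not regular.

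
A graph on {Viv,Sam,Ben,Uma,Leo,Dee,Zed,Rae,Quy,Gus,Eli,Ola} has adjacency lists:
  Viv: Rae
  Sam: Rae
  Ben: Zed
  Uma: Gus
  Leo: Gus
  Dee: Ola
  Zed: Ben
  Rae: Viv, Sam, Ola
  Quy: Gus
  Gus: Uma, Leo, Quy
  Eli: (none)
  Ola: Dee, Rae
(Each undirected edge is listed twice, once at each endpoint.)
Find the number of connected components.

4

Component: {Eli}
Component: {Ben, Zed}
Component: {Uma, Leo, Quy, Gus}
Component: {Viv, Sam, Dee, Rae, Ola}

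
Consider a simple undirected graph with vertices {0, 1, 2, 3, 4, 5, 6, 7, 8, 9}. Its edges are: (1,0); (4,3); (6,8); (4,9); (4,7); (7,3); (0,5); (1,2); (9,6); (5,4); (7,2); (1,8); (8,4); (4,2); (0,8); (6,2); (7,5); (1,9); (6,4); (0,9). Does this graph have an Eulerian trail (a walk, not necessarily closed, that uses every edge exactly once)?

Degrees: 0:4, 1:4, 2:4, 3:2, 4:7, 5:3, 6:4, 7:4, 8:4, 9:4
Odd-degree vertices: 4, 5 (2 total).
The non-isolated vertices are connected and exactly 2 have odd degree, so an Eulerian trail exists (from 4 to 5).

Yes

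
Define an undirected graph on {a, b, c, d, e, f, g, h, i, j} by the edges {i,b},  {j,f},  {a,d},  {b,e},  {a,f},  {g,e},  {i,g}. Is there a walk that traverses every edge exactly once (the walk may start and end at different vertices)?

No

Degrees: a:2, b:2, c:0, d:1, e:2, f:2, g:2, h:0, i:2, j:1
Odd-degree vertices: d, j (2 total).
The edges lie in more than one component, so no single trail can cover them all.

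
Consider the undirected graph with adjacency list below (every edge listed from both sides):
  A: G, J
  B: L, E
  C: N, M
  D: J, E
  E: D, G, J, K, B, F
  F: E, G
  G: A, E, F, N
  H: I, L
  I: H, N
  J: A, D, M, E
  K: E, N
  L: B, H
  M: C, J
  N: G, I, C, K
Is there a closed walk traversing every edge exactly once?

Yes

Degrees: A:2, B:2, C:2, D:2, E:6, F:2, G:4, H:2, I:2, J:4, K:2, L:2, M:2, N:4
All degrees are even and the non-isolated vertices are connected — an Eulerian circuit exists.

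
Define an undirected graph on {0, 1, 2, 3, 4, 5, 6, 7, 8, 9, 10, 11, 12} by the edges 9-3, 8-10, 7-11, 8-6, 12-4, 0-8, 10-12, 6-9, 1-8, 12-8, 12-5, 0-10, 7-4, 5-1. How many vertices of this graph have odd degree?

Degrees: 0:2, 1:2, 2:0, 3:1, 4:2, 5:2, 6:2, 7:2, 8:5, 9:2, 10:3, 11:1, 12:4
Odd-degree vertices: 3, 8, 10, 11.

4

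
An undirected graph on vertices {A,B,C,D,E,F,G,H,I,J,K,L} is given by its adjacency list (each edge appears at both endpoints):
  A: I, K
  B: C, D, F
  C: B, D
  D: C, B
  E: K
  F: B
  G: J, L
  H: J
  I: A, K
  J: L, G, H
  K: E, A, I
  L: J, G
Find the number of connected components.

Component: {A, E, I, K}
Component: {B, C, D, F}
Component: {G, H, J, L}

3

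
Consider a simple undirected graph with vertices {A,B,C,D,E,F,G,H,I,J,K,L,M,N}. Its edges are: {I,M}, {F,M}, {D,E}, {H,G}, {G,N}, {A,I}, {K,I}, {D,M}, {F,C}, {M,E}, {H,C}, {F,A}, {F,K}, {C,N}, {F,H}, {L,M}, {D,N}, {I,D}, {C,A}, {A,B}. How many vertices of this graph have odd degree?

6

Degrees: A:4, B:1, C:4, D:4, E:2, F:5, G:2, H:3, I:4, J:0, K:2, L:1, M:5, N:3
Odd-degree vertices: B, F, H, L, M, N.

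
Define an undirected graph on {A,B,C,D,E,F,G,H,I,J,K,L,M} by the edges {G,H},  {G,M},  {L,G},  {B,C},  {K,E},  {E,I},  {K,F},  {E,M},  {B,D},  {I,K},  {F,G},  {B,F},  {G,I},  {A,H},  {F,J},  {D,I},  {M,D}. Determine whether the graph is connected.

A breadth-first search from A visits A, H, G, M, L, I, F, E, D, K, J, B, C — all 13 vertices — so the graph is connected.

Yes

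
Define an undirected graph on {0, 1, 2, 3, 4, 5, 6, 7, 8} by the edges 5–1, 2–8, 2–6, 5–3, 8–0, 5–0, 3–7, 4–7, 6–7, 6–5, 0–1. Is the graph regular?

Degrees: 0:3, 1:2, 2:2, 3:2, 4:1, 5:4, 6:3, 7:3, 8:2
Vertex 4 has degree 1 while 5 has degree 4, so the graph is not regular.

No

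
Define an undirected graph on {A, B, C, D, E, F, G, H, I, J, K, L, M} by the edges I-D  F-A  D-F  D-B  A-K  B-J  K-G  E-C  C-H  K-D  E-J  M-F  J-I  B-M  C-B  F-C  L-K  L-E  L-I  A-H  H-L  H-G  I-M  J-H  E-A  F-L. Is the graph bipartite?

A valid 2-coloring puts {B, E, F, H, I, K} on one side and {A, C, D, G, J, L, M} on the other; every edge crosses between the two sides.

Yes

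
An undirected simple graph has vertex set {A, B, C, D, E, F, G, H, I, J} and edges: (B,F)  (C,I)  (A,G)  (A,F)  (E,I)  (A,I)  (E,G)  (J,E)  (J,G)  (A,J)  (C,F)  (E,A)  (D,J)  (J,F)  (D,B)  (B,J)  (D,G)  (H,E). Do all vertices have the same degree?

No

Degrees: A:5, B:3, C:2, D:3, E:5, F:4, G:4, H:1, I:3, J:6
Vertex H has degree 1 while J has degree 6, so the graph is not regular.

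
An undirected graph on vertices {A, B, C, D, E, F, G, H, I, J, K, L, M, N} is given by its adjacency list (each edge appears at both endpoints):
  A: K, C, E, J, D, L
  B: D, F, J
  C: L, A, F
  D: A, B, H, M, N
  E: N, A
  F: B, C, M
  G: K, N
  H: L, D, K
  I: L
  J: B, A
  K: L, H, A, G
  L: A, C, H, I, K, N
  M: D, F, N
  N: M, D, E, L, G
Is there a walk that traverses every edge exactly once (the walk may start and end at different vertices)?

Degrees: A:6, B:3, C:3, D:5, E:2, F:3, G:2, H:3, I:1, J:2, K:4, L:6, M:3, N:5
Odd-degree vertices: B, C, D, F, H, I, M, N (8 total).
An Eulerian trail requires 0 or 2 odd-degree vertices; here there are 8.

No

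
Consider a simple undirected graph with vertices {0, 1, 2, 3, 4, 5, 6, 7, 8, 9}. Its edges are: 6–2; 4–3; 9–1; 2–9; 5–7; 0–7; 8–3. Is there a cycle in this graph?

The graph has 10 vertices, 7 edges, and 3 connected components.
A forest on 10 vertices with 3 components has exactly 7 edges, which matches — so no cycle.

No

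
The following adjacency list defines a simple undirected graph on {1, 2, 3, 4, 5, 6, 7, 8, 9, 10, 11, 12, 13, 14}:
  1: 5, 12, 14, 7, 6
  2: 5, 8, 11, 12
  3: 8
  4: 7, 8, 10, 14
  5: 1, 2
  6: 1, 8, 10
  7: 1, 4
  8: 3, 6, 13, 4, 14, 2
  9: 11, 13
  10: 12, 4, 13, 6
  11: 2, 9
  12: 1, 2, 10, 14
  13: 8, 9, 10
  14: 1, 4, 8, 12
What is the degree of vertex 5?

Neighbors of 5: 1, 2.

2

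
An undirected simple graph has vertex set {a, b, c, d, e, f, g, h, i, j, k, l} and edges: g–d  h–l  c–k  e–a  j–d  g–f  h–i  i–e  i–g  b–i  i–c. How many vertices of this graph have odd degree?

8

Degrees: a:1, b:1, c:2, d:2, e:2, f:1, g:3, h:2, i:5, j:1, k:1, l:1
Odd-degree vertices: a, b, f, g, i, j, k, l.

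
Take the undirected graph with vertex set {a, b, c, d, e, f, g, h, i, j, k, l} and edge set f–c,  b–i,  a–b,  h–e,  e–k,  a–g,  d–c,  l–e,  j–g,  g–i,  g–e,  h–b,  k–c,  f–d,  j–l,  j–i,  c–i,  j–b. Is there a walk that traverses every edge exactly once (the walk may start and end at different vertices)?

Degrees: a:2, b:4, c:4, d:2, e:4, f:2, g:4, h:2, i:4, j:4, k:2, l:2
Odd-degree vertices: none (0 total).
The non-isolated vertices are connected and exactly 0 have odd degree, so an Eulerian trail exists.

Yes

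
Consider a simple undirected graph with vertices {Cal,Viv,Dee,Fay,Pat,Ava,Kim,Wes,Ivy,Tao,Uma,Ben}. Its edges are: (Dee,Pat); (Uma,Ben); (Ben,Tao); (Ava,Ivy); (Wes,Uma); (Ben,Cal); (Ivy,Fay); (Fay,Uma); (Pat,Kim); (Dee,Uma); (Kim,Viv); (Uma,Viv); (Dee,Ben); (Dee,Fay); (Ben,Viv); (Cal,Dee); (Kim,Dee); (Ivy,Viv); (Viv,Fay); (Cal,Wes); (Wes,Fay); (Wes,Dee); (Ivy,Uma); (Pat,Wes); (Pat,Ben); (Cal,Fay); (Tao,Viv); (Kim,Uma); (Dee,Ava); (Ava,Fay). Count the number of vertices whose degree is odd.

Degrees: Cal:4, Viv:6, Dee:8, Fay:7, Pat:4, Ava:3, Kim:4, Wes:5, Ivy:4, Tao:2, Uma:7, Ben:6
Odd-degree vertices: Fay, Ava, Wes, Uma.

4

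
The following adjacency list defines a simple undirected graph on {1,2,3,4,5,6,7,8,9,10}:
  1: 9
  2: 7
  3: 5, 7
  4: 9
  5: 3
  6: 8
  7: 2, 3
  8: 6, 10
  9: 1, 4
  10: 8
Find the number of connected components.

Component: {1, 4, 9}
Component: {6, 8, 10}
Component: {2, 3, 5, 7}

3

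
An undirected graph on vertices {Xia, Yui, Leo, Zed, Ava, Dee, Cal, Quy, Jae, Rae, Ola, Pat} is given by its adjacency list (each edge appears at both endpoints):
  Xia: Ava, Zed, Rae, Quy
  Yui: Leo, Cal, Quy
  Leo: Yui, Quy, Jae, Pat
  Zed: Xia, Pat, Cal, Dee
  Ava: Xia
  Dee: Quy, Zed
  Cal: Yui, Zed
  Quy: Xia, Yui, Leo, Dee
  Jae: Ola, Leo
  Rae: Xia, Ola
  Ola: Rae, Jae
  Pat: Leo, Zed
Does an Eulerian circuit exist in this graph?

Degrees: Xia:4, Yui:3, Leo:4, Zed:4, Ava:1, Dee:2, Cal:2, Quy:4, Jae:2, Rae:2, Ola:2, Pat:2
Yui, Ava have odd degree; an Eulerian circuit needs every degree to be even, so none exists.

No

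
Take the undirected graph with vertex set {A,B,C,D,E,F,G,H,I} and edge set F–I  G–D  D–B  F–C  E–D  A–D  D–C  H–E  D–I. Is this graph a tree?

No

The graph has 9 vertices and 9 edges.
A tree on 9 vertices has exactly 8 edges; this graph has 9, so it contains a cycle and is not a tree.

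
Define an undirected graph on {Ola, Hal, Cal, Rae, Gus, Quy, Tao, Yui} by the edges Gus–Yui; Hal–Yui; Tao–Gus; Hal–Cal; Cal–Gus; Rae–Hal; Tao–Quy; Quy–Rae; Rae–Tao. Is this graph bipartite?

Quy-Tao-Rae-Quy is an odd cycle (length 3), and a bipartite graph can contain only even cycles.

No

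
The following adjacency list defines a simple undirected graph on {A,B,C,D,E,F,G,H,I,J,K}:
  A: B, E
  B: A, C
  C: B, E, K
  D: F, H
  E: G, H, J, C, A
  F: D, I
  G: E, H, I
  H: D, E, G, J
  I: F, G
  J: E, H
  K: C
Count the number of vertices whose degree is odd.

Degrees: A:2, B:2, C:3, D:2, E:5, F:2, G:3, H:4, I:2, J:2, K:1
Odd-degree vertices: C, E, G, K.

4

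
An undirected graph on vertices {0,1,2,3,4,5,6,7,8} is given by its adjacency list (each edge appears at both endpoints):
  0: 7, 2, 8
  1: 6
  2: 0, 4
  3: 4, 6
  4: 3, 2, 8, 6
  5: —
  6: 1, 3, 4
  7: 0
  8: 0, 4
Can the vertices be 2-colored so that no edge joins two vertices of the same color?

The cycle 3-6-4-3 has length 3, which is odd, so the graph is not bipartite.

No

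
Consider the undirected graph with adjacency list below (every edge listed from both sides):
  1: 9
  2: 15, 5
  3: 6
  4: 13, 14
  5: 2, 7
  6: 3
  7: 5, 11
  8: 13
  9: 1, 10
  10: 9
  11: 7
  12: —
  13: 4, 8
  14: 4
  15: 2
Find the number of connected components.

5

Component: {12}
Component: {3, 6}
Component: {1, 9, 10}
Component: {4, 8, 13, 14}
Component: {2, 5, 7, 11, 15}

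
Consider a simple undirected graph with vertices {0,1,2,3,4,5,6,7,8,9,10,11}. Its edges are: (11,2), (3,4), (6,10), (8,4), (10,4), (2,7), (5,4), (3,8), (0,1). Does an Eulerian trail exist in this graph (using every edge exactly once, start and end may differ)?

No

Degrees: 0:1, 1:1, 2:2, 3:2, 4:4, 5:1, 6:1, 7:1, 8:2, 9:0, 10:2, 11:1
Odd-degree vertices: 0, 1, 5, 6, 7, 11 (6 total).
With 6 odd-degree vertices (more than two), no single trail can use every edge.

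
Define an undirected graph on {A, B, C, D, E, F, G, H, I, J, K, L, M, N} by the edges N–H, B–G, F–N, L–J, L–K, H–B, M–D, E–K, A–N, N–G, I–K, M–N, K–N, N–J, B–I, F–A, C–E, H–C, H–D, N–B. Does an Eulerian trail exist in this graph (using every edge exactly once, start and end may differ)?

Yes

Degrees: A:2, B:4, C:2, D:2, E:2, F:2, G:2, H:4, I:2, J:2, K:4, L:2, M:2, N:8
Odd-degree vertices: none (0 total).
The non-isolated vertices are connected and exactly 0 have odd degree, so an Eulerian trail exists.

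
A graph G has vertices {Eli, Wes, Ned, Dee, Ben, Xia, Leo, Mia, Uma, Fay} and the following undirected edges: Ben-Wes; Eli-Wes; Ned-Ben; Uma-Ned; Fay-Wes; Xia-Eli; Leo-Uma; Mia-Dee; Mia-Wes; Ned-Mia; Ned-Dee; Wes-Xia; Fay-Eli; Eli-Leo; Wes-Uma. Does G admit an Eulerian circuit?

Degrees: Eli:4, Wes:6, Ned:4, Dee:2, Ben:2, Xia:2, Leo:2, Mia:3, Uma:3, Fay:2
Vertices with odd degree: Mia, Uma. An Eulerian circuit requires all degrees even.

No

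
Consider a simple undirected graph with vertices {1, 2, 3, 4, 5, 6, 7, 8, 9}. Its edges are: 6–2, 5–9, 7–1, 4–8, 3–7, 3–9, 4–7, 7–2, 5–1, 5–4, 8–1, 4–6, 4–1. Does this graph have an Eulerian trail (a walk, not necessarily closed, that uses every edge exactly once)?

Yes

Degrees: 1:4, 2:2, 3:2, 4:5, 5:3, 6:2, 7:4, 8:2, 9:2
Odd-degree vertices: 4, 5 (2 total).
The non-isolated vertices are connected and exactly 2 have odd degree, so an Eulerian trail exists (from 4 to 5).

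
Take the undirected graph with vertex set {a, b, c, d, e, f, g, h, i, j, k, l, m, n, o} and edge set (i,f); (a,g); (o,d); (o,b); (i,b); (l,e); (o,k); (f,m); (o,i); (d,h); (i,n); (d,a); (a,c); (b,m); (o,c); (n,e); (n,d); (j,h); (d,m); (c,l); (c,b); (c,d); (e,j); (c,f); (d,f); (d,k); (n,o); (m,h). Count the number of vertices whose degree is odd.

Degrees: a:3, b:4, c:6, d:8, e:3, f:4, g:1, h:3, i:4, j:2, k:2, l:2, m:4, n:4, o:6
Odd-degree vertices: a, e, g, h.

4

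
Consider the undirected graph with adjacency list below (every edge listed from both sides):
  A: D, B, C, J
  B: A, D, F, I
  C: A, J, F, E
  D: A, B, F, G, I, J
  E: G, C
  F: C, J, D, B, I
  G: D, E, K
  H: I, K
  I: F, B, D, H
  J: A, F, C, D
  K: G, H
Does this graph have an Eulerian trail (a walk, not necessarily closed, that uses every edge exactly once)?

Degrees: A:4, B:4, C:4, D:6, E:2, F:5, G:3, H:2, I:4, J:4, K:2
Odd-degree vertices: F, G (2 total).
With 2 odd-degree vertices and all edges in one connected piece, an Eulerian trail exists (from F to G).

Yes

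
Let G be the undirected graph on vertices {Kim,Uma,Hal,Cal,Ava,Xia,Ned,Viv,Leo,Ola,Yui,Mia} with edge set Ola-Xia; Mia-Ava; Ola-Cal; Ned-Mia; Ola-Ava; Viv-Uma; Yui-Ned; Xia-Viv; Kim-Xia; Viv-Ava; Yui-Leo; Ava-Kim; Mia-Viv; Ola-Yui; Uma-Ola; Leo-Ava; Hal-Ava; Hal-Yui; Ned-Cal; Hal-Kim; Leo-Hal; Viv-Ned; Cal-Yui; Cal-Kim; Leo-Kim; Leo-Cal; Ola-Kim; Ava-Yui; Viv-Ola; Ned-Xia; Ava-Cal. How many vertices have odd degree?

4

Degrees: Kim:6, Uma:2, Hal:4, Cal:6, Ava:8, Xia:4, Ned:5, Viv:6, Leo:5, Ola:7, Yui:6, Mia:3
Odd-degree vertices: Ned, Leo, Ola, Mia.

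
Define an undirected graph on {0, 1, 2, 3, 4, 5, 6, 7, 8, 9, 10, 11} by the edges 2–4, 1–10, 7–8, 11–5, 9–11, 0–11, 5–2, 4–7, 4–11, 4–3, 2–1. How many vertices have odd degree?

Degrees: 0:1, 1:2, 2:3, 3:1, 4:4, 5:2, 6:0, 7:2, 8:1, 9:1, 10:1, 11:4
Odd-degree vertices: 0, 2, 3, 8, 9, 10.

6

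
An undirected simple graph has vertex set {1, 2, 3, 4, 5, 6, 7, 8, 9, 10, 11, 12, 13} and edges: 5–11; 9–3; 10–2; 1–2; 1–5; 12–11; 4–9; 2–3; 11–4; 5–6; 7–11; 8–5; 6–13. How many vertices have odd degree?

6

Degrees: 1:2, 2:3, 3:2, 4:2, 5:4, 6:2, 7:1, 8:1, 9:2, 10:1, 11:4, 12:1, 13:1
Odd-degree vertices: 2, 7, 8, 10, 12, 13.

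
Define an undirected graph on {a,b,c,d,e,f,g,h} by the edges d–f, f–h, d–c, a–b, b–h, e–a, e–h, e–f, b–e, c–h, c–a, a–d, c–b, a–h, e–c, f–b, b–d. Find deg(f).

Neighbors of f: b, d, e, h.

4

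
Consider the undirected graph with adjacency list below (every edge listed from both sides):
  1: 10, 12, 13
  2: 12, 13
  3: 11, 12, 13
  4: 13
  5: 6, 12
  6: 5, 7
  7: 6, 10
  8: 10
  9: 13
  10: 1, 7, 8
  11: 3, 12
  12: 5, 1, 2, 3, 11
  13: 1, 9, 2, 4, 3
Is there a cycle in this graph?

The graph has 13 vertices, 16 edges, and 1 connected component.
Since 16 > 13 - 1, a cycle must exist; for instance 1-13-3-11-12-1.

Yes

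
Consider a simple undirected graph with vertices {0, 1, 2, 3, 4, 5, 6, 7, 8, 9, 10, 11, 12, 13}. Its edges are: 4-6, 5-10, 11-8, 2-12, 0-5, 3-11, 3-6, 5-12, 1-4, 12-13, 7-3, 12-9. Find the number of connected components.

Component: {0, 2, 5, 9, 10, 12, 13}
Component: {1, 3, 4, 6, 7, 8, 11}

2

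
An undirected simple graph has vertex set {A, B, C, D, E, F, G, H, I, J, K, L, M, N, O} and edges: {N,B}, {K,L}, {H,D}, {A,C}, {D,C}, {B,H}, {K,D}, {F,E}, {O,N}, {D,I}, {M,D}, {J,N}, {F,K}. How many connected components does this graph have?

Component: {G}
Component: {A, B, C, D, E, F, H, I, J, K, L, M, N, O}

2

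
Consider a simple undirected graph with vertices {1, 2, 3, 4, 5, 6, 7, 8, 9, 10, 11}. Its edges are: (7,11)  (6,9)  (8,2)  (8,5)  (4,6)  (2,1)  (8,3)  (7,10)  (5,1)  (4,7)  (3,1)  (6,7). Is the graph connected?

No

Component: {1, 2, 3, 5, 8}
Component: {4, 6, 7, 9, 10, 11}
There are 2 separate components, so the graph is not connected.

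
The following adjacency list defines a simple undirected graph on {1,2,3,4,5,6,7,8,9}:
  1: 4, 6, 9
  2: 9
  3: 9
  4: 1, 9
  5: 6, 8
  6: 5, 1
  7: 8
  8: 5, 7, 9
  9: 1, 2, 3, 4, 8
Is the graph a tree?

|V| = 9, |E| = 10.
Connected but with 10 > 8 edges, so it has a cycle and is not a tree.

No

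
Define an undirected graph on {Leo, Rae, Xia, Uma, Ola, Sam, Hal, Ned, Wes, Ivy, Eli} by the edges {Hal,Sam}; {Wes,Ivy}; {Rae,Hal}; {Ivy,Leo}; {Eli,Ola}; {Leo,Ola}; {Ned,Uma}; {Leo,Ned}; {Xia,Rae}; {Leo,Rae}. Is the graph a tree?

|V| = 11, |E| = 10.
Connected and |E| = |V| - 1, which characterizes a tree.

Yes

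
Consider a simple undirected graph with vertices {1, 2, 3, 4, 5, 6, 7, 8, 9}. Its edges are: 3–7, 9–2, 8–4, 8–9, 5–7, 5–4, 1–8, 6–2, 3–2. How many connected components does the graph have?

Component: {1, 2, 3, 4, 5, 6, 7, 8, 9}

1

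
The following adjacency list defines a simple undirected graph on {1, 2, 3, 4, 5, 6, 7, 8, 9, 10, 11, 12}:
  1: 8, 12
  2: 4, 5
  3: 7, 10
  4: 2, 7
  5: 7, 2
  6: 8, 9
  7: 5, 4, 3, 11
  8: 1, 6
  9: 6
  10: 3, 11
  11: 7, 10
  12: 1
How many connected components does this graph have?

Component: {1, 6, 8, 9, 12}
Component: {2, 3, 4, 5, 7, 10, 11}

2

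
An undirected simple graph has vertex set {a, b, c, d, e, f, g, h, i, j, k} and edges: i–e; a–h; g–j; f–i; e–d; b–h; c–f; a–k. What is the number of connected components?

3

Component: {g, j}
Component: {a, b, h, k}
Component: {c, d, e, f, i}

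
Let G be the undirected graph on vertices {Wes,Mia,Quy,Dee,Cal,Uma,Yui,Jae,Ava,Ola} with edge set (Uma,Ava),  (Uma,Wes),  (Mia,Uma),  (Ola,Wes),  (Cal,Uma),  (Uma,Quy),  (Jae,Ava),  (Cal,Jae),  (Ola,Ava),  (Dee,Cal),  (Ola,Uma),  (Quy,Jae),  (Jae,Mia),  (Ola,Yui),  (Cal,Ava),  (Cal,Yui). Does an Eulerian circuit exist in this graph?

Degrees: Wes:2, Mia:2, Quy:2, Dee:1, Cal:5, Uma:6, Yui:2, Jae:4, Ava:4, Ola:4
Vertices with odd degree: Dee, Cal. An Eulerian circuit requires all degrees even.

No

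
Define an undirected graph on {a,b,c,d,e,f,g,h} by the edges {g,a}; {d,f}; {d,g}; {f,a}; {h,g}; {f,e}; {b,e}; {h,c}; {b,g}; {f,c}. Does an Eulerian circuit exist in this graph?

Yes

Degrees: a:2, b:2, c:2, d:2, e:2, f:4, g:4, h:2
All degrees are even and the non-isolated vertices are connected — an Eulerian circuit exists.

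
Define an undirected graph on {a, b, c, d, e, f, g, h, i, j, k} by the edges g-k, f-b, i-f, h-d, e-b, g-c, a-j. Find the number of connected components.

Component: {a, j}
Component: {d, h}
Component: {c, g, k}
Component: {b, e, f, i}

4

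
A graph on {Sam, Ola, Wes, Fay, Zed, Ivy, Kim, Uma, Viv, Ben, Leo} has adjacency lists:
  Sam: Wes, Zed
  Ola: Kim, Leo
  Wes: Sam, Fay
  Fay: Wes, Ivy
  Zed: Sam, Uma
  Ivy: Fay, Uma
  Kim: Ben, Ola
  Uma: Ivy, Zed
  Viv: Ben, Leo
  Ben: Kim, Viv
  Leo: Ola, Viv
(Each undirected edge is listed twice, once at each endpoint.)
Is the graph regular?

Yes

Degrees: Sam:2, Ola:2, Wes:2, Fay:2, Zed:2, Ivy:2, Kim:2, Uma:2, Viv:2, Ben:2, Leo:2
All degrees equal 2; the graph is regular.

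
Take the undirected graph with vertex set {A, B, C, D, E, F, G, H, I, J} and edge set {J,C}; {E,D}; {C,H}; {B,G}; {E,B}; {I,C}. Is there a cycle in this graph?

No

|V| = 10, |E| = 6, number of components = 4.
A forest on 10 vertices with 4 components has exactly 6 edges, which matches — so no cycle.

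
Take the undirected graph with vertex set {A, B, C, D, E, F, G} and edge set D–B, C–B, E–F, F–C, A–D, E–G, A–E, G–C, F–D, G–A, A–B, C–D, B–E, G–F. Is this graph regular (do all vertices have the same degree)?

Yes

Degrees: A:4, B:4, C:4, D:4, E:4, F:4, G:4
Every vertex has degree 4, so the graph is 4-regular.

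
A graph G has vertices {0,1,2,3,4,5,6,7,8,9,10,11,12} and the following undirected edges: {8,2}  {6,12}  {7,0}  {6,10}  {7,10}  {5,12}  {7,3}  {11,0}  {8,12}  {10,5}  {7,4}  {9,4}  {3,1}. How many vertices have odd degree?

Degrees: 0:2, 1:1, 2:1, 3:2, 4:2, 5:2, 6:2, 7:4, 8:2, 9:1, 10:3, 11:1, 12:3
Odd-degree vertices: 1, 2, 9, 10, 11, 12.

6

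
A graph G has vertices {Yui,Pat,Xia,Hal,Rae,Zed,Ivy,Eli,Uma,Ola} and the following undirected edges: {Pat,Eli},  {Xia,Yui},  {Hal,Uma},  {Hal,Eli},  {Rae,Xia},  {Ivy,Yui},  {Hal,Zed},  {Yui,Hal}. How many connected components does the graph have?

2

Component: {Ola}
Component: {Yui, Pat, Xia, Hal, Rae, Zed, Ivy, Eli, Uma}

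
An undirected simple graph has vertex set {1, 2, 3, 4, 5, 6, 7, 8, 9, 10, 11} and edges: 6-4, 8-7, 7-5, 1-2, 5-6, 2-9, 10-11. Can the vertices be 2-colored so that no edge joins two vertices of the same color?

Partition the vertices as {2, 3, 6, 7, 11} vs {1, 4, 5, 8, 9, 10}. Each listed edge has one endpoint in each part, so the graph is bipartite.

Yes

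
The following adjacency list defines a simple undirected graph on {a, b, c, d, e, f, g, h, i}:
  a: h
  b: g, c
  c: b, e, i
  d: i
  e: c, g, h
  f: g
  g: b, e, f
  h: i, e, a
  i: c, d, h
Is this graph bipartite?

Partition the vertices as {c, d, g, h} vs {a, b, e, f, i}. Each listed edge has one endpoint in each part, so the graph is bipartite.

Yes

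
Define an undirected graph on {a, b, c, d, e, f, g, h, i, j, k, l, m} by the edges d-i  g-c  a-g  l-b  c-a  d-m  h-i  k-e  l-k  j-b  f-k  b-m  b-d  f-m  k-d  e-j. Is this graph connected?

Component: {a, c, g}
Component: {b, d, e, f, h, i, j, k, l, m}
No edge joins these 2 groups, so the graph is disconnected.

No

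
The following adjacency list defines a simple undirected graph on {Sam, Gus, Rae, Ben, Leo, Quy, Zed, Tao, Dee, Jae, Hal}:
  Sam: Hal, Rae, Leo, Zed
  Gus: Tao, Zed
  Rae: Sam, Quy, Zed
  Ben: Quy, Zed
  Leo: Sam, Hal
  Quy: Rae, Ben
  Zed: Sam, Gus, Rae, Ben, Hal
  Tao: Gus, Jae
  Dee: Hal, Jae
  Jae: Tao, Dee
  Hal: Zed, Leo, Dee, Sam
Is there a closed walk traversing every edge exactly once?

Degrees: Sam:4, Gus:2, Rae:3, Ben:2, Leo:2, Quy:2, Zed:5, Tao:2, Dee:2, Jae:2, Hal:4
Vertices with odd degree: Rae, Zed. An Eulerian circuit requires all degrees even.

No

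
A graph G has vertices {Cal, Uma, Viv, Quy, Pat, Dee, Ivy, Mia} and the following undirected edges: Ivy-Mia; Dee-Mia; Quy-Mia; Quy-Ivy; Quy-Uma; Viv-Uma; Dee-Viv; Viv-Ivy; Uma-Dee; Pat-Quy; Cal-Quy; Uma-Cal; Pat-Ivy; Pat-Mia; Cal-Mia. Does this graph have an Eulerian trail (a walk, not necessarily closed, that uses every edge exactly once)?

No

Degrees: Cal:3, Uma:4, Viv:3, Quy:5, Pat:3, Dee:3, Ivy:4, Mia:5
Odd-degree vertices: Cal, Viv, Quy, Pat, Dee, Mia (6 total).
With 6 odd-degree vertices (more than two), no single trail can use every edge.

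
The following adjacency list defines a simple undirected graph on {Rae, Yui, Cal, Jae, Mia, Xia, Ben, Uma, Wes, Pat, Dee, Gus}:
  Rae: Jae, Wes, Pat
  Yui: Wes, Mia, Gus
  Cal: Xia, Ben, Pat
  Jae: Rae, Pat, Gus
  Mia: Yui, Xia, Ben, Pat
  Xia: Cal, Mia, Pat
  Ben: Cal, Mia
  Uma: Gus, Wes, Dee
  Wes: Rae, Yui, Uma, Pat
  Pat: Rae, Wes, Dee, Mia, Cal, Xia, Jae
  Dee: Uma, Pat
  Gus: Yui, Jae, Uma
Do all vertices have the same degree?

Degrees: Rae:3, Yui:3, Cal:3, Jae:3, Mia:4, Xia:3, Ben:2, Uma:3, Wes:4, Pat:7, Dee:2, Gus:3
Vertex Ben has degree 2 while Pat has degree 7, so the graph is not regular.

No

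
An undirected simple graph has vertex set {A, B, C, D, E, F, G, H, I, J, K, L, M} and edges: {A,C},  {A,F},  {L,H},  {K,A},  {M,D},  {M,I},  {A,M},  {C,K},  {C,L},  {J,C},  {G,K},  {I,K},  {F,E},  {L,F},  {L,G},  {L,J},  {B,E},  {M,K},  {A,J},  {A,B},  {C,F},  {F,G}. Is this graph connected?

Yes

A breadth-first search from A visits A, F, C, B, M, J, K, L, E, G, I, D, H — all 13 vertices — so the graph is connected.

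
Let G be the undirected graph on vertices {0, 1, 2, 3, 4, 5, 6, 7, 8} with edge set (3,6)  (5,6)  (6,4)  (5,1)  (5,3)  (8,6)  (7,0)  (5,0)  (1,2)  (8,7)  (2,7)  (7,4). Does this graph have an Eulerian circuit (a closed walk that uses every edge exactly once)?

Degrees: 0:2, 1:2, 2:2, 3:2, 4:2, 5:4, 6:4, 7:4, 8:2
All degrees are even and the non-isolated vertices are connected — an Eulerian circuit exists.

Yes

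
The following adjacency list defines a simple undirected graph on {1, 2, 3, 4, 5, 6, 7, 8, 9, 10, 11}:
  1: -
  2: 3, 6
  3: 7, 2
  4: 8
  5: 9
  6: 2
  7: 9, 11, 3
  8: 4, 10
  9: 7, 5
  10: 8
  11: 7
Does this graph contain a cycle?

No

The graph has 11 vertices, 8 edges, and 3 connected components.
Since 8 = 11 - 3, the graph is a forest and contains no cycle.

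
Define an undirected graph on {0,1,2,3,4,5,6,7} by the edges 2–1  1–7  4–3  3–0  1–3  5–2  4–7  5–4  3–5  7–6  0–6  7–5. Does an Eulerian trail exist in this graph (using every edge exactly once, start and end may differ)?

Degrees: 0:2, 1:3, 2:2, 3:4, 4:3, 5:4, 6:2, 7:4
Odd-degree vertices: 1, 4 (2 total).
The non-isolated vertices are connected and exactly 2 have odd degree, so an Eulerian trail exists (from 1 to 4).

Yes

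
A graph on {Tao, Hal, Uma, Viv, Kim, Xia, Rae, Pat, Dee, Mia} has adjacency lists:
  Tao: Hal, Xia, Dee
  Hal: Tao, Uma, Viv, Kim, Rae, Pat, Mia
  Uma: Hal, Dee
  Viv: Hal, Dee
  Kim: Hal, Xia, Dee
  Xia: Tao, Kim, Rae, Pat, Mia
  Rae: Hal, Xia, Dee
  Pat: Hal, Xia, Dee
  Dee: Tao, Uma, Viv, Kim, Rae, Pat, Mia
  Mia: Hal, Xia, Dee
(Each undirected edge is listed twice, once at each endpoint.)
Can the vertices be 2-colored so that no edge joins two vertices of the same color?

Yes

Partition the vertices as {Hal, Xia, Dee} vs {Tao, Uma, Viv, Kim, Rae, Pat, Mia}. Each listed edge has one endpoint in each part, so the graph is bipartite.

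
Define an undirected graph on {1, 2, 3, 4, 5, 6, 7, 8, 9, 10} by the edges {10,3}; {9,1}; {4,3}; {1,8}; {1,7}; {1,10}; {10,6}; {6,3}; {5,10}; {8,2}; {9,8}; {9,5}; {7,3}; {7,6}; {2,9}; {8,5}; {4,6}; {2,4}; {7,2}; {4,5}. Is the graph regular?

Yes

Degrees: 1:4, 2:4, 3:4, 4:4, 5:4, 6:4, 7:4, 8:4, 9:4, 10:4
Every vertex has degree 4, so the graph is 4-regular.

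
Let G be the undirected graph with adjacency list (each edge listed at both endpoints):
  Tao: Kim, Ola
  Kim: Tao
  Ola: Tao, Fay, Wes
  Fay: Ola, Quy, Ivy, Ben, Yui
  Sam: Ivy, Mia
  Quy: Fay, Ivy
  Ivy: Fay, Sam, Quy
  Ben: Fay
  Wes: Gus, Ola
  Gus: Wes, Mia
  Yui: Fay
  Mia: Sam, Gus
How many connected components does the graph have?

Component: {Tao, Kim, Ola, Fay, Sam, Quy, Ivy, Ben, Wes, Gus, Yui, Mia}

1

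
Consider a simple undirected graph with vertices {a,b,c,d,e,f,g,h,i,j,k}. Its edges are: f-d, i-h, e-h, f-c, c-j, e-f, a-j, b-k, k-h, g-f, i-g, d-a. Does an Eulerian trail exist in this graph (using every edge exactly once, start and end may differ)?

Yes

Degrees: a:2, b:1, c:2, d:2, e:2, f:4, g:2, h:3, i:2, j:2, k:2
Odd-degree vertices: b, h (2 total).
The non-isolated vertices are connected and exactly 2 have odd degree, so an Eulerian trail exists (from b to h).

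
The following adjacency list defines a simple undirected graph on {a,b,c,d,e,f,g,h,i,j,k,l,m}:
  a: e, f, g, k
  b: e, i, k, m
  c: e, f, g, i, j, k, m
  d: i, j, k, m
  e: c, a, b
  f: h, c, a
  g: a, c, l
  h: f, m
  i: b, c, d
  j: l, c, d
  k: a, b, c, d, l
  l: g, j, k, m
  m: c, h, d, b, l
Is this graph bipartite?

Partition the vertices as {e, f, g, i, j, k, m} vs {a, b, c, d, h, l}. Each listed edge has one endpoint in each part, so the graph is bipartite.

Yes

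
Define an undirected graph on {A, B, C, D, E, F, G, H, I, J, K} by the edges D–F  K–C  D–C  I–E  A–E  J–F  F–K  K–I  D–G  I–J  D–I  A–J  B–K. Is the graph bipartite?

Yes

A valid 2-coloring puts {D, E, H, J, K} on one side and {A, B, C, F, G, I} on the other; every edge crosses between the two sides.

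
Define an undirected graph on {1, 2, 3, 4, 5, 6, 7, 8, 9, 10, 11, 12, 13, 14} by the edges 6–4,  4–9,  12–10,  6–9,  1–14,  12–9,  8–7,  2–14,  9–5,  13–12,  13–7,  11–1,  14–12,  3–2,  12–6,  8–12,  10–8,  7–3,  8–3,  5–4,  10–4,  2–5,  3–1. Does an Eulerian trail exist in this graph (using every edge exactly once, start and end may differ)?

No

Degrees: 1:3, 2:3, 3:4, 4:4, 5:3, 6:3, 7:3, 8:4, 9:4, 10:3, 11:1, 12:6, 13:2, 14:3
Odd-degree vertices: 1, 2, 5, 6, 7, 10, 11, 14 (8 total).
An Eulerian trail requires 0 or 2 odd-degree vertices; here there are 8.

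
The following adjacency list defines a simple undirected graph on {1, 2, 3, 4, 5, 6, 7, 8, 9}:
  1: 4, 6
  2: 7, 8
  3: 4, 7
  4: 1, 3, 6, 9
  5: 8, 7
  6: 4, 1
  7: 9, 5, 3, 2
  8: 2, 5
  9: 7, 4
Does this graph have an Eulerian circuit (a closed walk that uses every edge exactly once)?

Yes

Degrees: 1:2, 2:2, 3:2, 4:4, 5:2, 6:2, 7:4, 8:2, 9:2
All degrees are even and the non-isolated vertices are connected — an Eulerian circuit exists.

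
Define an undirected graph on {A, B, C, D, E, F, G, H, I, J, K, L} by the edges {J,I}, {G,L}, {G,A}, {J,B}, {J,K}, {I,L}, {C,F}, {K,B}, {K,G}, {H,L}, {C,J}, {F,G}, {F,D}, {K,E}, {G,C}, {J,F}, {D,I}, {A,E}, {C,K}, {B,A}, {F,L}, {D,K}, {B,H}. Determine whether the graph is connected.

Yes

A breadth-first search from A visits A, G, E, B, L, K, C, F, J, H, I, D — all 12 vertices — so the graph is connected.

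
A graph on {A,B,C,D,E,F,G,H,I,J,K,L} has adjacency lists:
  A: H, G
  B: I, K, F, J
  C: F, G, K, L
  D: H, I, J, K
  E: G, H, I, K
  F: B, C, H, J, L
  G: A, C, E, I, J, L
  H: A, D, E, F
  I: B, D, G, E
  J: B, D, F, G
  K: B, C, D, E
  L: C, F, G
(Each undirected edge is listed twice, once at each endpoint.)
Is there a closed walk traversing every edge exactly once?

No

Degrees: A:2, B:4, C:4, D:4, E:4, F:5, G:6, H:4, I:4, J:4, K:4, L:3
Vertices with odd degree: F, L. An Eulerian circuit requires all degrees even.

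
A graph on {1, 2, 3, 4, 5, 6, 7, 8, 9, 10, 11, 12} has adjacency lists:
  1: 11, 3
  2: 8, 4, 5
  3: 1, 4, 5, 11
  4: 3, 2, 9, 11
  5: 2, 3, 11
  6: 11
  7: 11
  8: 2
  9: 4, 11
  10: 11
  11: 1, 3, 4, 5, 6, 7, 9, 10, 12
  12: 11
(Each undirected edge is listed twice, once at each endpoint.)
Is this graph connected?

Yes

A breadth-first search from 1 visits 1, 3, 11, 4, 5, 6, 12, 10, 9, 7, 2, 8 — all 12 vertices — so the graph is connected.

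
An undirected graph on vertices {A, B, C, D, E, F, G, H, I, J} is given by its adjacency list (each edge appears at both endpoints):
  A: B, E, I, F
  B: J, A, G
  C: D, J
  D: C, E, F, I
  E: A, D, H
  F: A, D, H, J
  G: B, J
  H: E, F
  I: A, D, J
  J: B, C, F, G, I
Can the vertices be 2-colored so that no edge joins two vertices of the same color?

G-B-J-G is an odd cycle (length 3), and a bipartite graph can contain only even cycles.

No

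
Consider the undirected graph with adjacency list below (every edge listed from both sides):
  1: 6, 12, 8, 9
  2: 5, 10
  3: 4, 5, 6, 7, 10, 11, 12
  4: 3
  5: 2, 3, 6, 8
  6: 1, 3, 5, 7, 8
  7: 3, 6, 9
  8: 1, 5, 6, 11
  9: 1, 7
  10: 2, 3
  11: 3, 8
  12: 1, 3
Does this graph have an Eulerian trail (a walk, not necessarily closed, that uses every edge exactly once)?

No

Degrees: 1:4, 2:2, 3:7, 4:1, 5:4, 6:5, 7:3, 8:4, 9:2, 10:2, 11:2, 12:2
Odd-degree vertices: 3, 4, 6, 7 (4 total).
With 4 odd-degree vertices (more than two), no single trail can use every edge.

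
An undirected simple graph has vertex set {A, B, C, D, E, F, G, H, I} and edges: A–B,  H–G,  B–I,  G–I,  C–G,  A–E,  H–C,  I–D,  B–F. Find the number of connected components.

1

Component: {A, B, C, D, E, F, G, H, I}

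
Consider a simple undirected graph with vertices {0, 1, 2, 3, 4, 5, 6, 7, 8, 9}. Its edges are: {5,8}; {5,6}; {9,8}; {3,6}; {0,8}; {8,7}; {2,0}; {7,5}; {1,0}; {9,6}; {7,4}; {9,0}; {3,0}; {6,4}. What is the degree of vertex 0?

Neighbors of 0: 1, 2, 3, 8, 9.

5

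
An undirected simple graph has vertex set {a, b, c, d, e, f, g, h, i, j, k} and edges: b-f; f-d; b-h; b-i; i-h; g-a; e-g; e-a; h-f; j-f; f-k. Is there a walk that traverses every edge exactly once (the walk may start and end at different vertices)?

No

Degrees: a:2, b:3, c:0, d:1, e:2, f:5, g:2, h:3, i:2, j:1, k:1
Odd-degree vertices: b, d, f, h, j, k (6 total).
With 6 odd-degree vertices (more than two), no single trail can use every edge.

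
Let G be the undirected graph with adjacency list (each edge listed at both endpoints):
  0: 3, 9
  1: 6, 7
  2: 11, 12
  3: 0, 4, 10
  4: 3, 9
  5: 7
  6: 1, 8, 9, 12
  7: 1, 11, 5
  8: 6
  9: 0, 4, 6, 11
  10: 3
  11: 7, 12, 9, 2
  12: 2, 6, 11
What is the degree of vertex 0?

Neighbors of 0: 3, 9.

2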